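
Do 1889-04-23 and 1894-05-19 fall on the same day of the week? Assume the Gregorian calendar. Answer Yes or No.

From Apr 23, 1889 to May 19, 1894 is 1852 days.
1852 mod 7 = 4, so they are different weekdays.
(Apr 23, 1889 is a Tuesday; May 19, 1894 is a Saturday.)

No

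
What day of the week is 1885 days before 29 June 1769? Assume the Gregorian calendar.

Jun 29, 1769 is a Thursday.
1885 mod 7 = 2, so 1885 days before a Thursday is Thursday − 2 = Tuesday.

Tuesday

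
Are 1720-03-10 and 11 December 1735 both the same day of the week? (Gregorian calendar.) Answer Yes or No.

Yes

From Mar 10, 1720 to Dec 11, 1735 is 5754 days.
5754 mod 7 = 0, so they are the same weekday.
(Mar 10, 1720 is a Sunday; Dec 11, 1735 is a Sunday.)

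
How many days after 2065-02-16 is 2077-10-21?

Feb 16, 2065 → Feb 16, 2066: 365 days.
Feb 16, 2066 → Feb 16, 2067: 365 days.
Feb 16, 2067 → Feb 16, 2068: 365 days.
Feb 16, 2068 → Feb 16, 2069: 366 days (Feb 29, 2068 is in that span).
Feb 16, 2069 → Feb 16, 2070: 365 days.
Feb 16, 2070 → Feb 16, 2071: 365 days.
Feb 16, 2071 → Feb 16, 2072: 365 days.
Feb 16, 2072 → Feb 16, 2073: 366 days (Feb 29, 2072 is in that span).
Feb 16, 2073 → Feb 16, 2074: 365 days.
Feb 16, 2074 → Feb 16, 2075: 365 days.
Feb 16, 2075 → Feb 16, 2076: 365 days.
Feb 16, 2076 → Feb 16, 2077: 366 days (Feb 29, 2076 is in that span).
Feb 16, 2077 → Mar 16, 2077: 28 days (February has 28).
Mar 16, 2077 → Apr 16, 2077: 31 days (March has 31).
Apr 16, 2077 → May 16, 2077: 30 days (April has 30).
May 16, 2077 → Jun 16, 2077: 31 days (May has 31).
Jun 16, 2077 → Jul 16, 2077: 30 days (June has 30).
Jul 16, 2077 → Aug 16, 2077: 31 days (July has 31).
Aug 16, 2077 → Sep 16, 2077: 31 days (August has 31).
Sep 16, 2077 → Oct 16, 2077: 30 days (September has 30).
Oct 16, 2077 → Oct 21, 2077: 5 days.
Total: 4630 days.

4630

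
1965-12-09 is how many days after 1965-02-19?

293

Feb 19, 1965 → Mar 19, 1965: 28 days (February has 28).
Mar 19, 1965 → Apr 19, 1965: 31 days (March has 31).
Apr 19, 1965 → May 19, 1965: 30 days (April has 30).
May 19, 1965 → Jun 19, 1965: 31 days (May has 31).
Jun 19, 1965 → Jul 19, 1965: 30 days (June has 30).
Jul 19, 1965 → Aug 19, 1965: 31 days (July has 31).
Aug 19, 1965 → Sep 19, 1965: 31 days (August has 31).
Sep 19, 1965 → Oct 19, 1965: 30 days (September has 30).
Oct 19, 1965 → Nov 19, 1965: 31 days (October has 31).
Nov 19, 1965 → Dec 9, 1965: 20 days.
Total: 293 days.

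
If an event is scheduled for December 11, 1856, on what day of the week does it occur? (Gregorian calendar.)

Thursday

Doomsday rule: the anchor day for the 1800s is Friday. For year 56: 56÷12 = 4 r 8, and 8÷4 = 2, so 4+8+2 = 14.
Friday + 14 ≡ Friday — that's 1856's doomsday.
In December the doomsday date is Dec 12.
Dec 11 is 1 day before Dec 12; 1 mod 7 = 1, so Friday − 1 = Thursday.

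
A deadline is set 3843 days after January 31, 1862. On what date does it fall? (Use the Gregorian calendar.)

+365 (one year) → Jan 31, 1863 (3478 left).
+365 (one year) → Jan 31, 1864 (3113 left).
+366 (one year; includes Feb 29, 1864) → Jan 31, 1865 (2747 left).
+365 (one year) → Jan 31, 1866 (2382 left).
+365 (one year) → Jan 31, 1867 (2017 left).
+365 (one year) → Jan 31, 1868 (1652 left).
+366 (one year; includes Feb 29, 1868) → Jan 31, 1869 (1286 left).
+365 (one year) → Jan 31, 1870 (921 left).
+365 (one year) → Jan 31, 1871 (556 left).
+365 (one year) → Jan 31, 1872 (191 left).
Jan has 31 days: +1 → Feb 1, 1872 (190 left).
Feb has 29 days: +29 → Mar 1, 1872 (161 left).
Mar has 31 days: +31 → Apr 1, 1872 (130 left).
Apr has 30 days: +30 → May 1, 1872 (100 left).
May has 31 days: +31 → Jun 1, 1872 (69 left).
Jun has 30 days: +30 → Jul 1, 1872 (39 left).
Jul has 31 days: +31 → Aug 1, 1872 (8 left).
+8 → Aug 9, 1872.

August 9, 1872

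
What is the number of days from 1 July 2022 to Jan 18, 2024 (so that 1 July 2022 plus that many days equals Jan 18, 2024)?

566

Jul 1, 2022 → Jul 1, 2023: 365 days.
Jul 1, 2023 → Aug 1, 2023: 31 days (July has 31).
Aug 1, 2023 → Sep 1, 2023: 31 days (August has 31).
Sep 1, 2023 → Oct 1, 2023: 30 days (September has 30).
Oct 1, 2023 → Nov 1, 2023: 31 days (October has 31).
Nov 1, 2023 → Dec 1, 2023: 30 days (November has 30).
Dec 1, 2023 → Jan 1, 2024: 31 days (December has 31).
Jan 1, 2024 → Jan 18, 2024: 17 days.
Total: 566 days.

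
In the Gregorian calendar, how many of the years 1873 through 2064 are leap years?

47

Multiples of 4 in [1873,2064]: 48.
Of those, multiples of 100: 2 (not leap unless ÷400).
Multiples of 400: 1.
Leap years = 48 − 2 + 1 = 47.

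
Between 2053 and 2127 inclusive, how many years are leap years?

17

Multiples of 4 in [2053,2127]: 18.
Of those, multiples of 100: 1 (not leap unless ÷400).
Multiples of 400: 0.
Leap years = 18 − 1 + 0 = 17.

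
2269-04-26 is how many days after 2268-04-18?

373

Apr 18, 2268 → May 18, 2268: 30 days (April has 30).
May 18, 2268 → Jun 18, 2268: 31 days (May has 31).
Jun 18, 2268 → Jul 18, 2268: 30 days (June has 30).
Jul 18, 2268 → Aug 18, 2268: 31 days (July has 31).
Aug 18, 2268 → Sep 18, 2268: 31 days (August has 31).
Sep 18, 2268 → Oct 18, 2268: 30 days (September has 30).
Oct 18, 2268 → Nov 18, 2268: 31 days (October has 31).
Nov 18, 2268 → Dec 18, 2268: 30 days (November has 30).
Dec 18, 2268 → Jan 18, 2269: 31 days (December has 31).
Jan 18, 2269 → Feb 18, 2269: 31 days (January has 31).
Feb 18, 2269 → Mar 18, 2269: 28 days (February has 28).
Mar 18, 2269 → Apr 18, 2269: 31 days (March has 31).
Apr 18, 2269 → Apr 26, 2269: 8 days.
Total: 373 days.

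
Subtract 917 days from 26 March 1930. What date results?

−365 (one year) → Mar 26, 1929 (552 left).
−365 (one year) → Mar 26, 1928 (187 left).
−26 → Feb 29, 1928 (end of Feb, 29 days; 161 left).
−29 → Jan 31, 1928 (end of Jan, 31 days; 132 left).
−31 → Dec 31, 1927 (end of Dec, 31 days; 101 left).
−31 → Nov 30, 1927 (end of Nov, 30 days; 70 left).
−30 → Oct 31, 1927 (end of Oct, 31 days; 40 left).
−31 → Sep 30, 1927 (end of Sep, 30 days; 9 left).
−9 → Sep 21, 1927.

September 21, 1927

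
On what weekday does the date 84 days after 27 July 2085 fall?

First find the weekday of Jul 27, 2085. Doomsday rule: the anchor day for the 2000s is Tuesday. For year 85: 85÷12 = 7 r 1, and 1÷4 = 0, so 7+1+0 = 8.
Tuesday + 8 ≡ Wednesday — that's 2085's doomsday.
In July the doomsday date is Jul 11.
Jul 27 is 16 days after Jul 11; 16 mod 7 = 2, so Wednesday + 2 = Friday.
84 mod 7 = 0, so 84 days after a Friday is Friday + 0 = Friday.

Friday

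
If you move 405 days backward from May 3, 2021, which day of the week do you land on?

Tuesday

First find the weekday of May 3, 2021. Doomsday rule: the anchor day for the 2000s is Tuesday. For year 21: 21÷12 = 1 r 9, and 9÷4 = 2, so 1+9+2 = 12.
Tuesday + 12 ≡ Sunday — that's 2021's doomsday.
In May the doomsday date is May 9.
May 3 is 6 days before May 9; 6 mod 7 = 6, so Sunday − 6 = Monday.
405 mod 7 = 6, so 405 days before a Monday is Monday − 6 = Tuesday.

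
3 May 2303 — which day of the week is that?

Sunday

Doomsday rule: the anchor day for the 2300s is Wednesday. For year 03: 3÷12 = 0 r 3, and 3÷4 = 0, so 0+3+0 = 3.
Wednesday + 3 ≡ Saturday — that's 2303's doomsday.
In May the doomsday date is May 9.
May 3 is 6 days before May 9; 6 mod 7 = 6, so Saturday − 6 = Sunday.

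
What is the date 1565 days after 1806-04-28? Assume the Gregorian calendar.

August 10, 1810

+365 (one year) → Apr 28, 1807 (1200 left).
+366 (one year; includes Feb 29, 1808) → Apr 28, 1808 (834 left).
+365 (one year) → Apr 28, 1809 (469 left).
+365 (one year) → Apr 28, 1810 (104 left).
Apr has 30 days: +3 → May 1, 1810 (101 left).
May has 31 days: +31 → Jun 1, 1810 (70 left).
Jun has 30 days: +30 → Jul 1, 1810 (40 left).
Jul has 31 days: +31 → Aug 1, 1810 (9 left).
+9 → Aug 10, 1810.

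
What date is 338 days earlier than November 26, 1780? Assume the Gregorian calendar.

−26 → Oct 31, 1780 (end of Oct, 31 days; 312 left).
−31 → Sep 30, 1780 (end of Sep, 30 days; 281 left).
−30 → Aug 31, 1780 (end of Aug, 31 days; 251 left).
−31 → Jul 31, 1780 (end of Jul, 31 days; 220 left).
−31 → Jun 30, 1780 (end of Jun, 30 days; 189 left).
−30 → May 31, 1780 (end of May, 31 days; 159 left).
−31 → Apr 30, 1780 (end of Apr, 30 days; 128 left).
−30 → Mar 31, 1780 (end of Mar, 31 days; 98 left).
−31 → Feb 29, 1780 (end of Feb, 29 days; 67 left).
−29 → Jan 31, 1780 (end of Jan, 31 days; 38 left).
−31 → Dec 31, 1779 (end of Dec, 31 days; 7 left).
−7 → Dec 24, 1779.

December 24, 1779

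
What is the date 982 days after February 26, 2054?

+365 (one year) → Feb 26, 2055 (617 left).
+365 (one year) → Feb 26, 2056 (252 left).
Feb has 29 days: +4 → Mar 1, 2056 (248 left).
Mar has 31 days: +31 → Apr 1, 2056 (217 left).
Apr has 30 days: +30 → May 1, 2056 (187 left).
May has 31 days: +31 → Jun 1, 2056 (156 left).
Jun has 30 days: +30 → Jul 1, 2056 (126 left).
Jul has 31 days: +31 → Aug 1, 2056 (95 left).
Aug has 31 days: +31 → Sep 1, 2056 (64 left).
Sep has 30 days: +30 → Oct 1, 2056 (34 left).
Oct has 31 days: +31 → Nov 1, 2056 (3 left).
+3 → Nov 4, 2056.

November 4, 2056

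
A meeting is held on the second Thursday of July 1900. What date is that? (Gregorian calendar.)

July 1, 1900 is a Sunday.
The first Thursday is therefore July 5 (4 days later).
The second Thursday is 5 + 1×7 = July 12.

July 12, 1900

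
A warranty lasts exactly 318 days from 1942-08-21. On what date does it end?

July 5, 1943

Aug has 31 days: +11 → Sep 1, 1942 (307 left).
Sep has 30 days: +30 → Oct 1, 1942 (277 left).
Oct has 31 days: +31 → Nov 1, 1942 (246 left).
Nov has 30 days: +30 → Dec 1, 1942 (216 left).
Dec has 31 days: +31 → Jan 1, 1943 (185 left).
Jan has 31 days: +31 → Feb 1, 1943 (154 left).
Feb has 28 days: +28 → Mar 1, 1943 (126 left).
Mar has 31 days: +31 → Apr 1, 1943 (95 left).
Apr has 30 days: +30 → May 1, 1943 (65 left).
May has 31 days: +31 → Jun 1, 1943 (34 left).
Jun has 30 days: +30 → Jul 1, 1943 (4 left).
+4 → Jul 5, 1943.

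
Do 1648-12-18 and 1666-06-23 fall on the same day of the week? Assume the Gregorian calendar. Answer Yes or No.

No

From Dec 18, 1648 to Jun 23, 1666 is 6396 days.
6396 mod 7 = 5, so they are different weekdays.
(Dec 18, 1648 is a Friday; Jun 23, 1666 is a Wednesday.)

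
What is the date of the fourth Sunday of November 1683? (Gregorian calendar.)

November 1, 1683 is a Monday.
The first Sunday is therefore November 7 (6 days later).
The fourth Sunday is 7 + 3×7 = November 28.

November 28, 1683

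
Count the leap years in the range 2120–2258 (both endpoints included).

Multiples of 4 in [2120,2258]: 35.
Of those, multiples of 100: 1 (not leap unless ÷400).
Multiples of 400: 0.
Leap years = 35 − 1 + 0 = 34.

34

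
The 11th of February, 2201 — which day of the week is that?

Doomsday rule: the anchor day for the 2200s is Friday. For year 01: 1÷12 = 0 r 1, and 1÷4 = 0, so 0+1+0 = 1.
Friday + 1 ≡ Saturday — that's 2201's doomsday.
In February the doomsday date is Feb 28 (2201 is not a leap year).
Feb 11 is 17 days before Feb 28; 17 mod 7 = 3, so Saturday − 3 = Wednesday.

Wednesday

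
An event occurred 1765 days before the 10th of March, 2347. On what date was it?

May 10, 2342

−365 (one year) → Mar 10, 2346 (1400 left).
−365 (one year) → Mar 10, 2345 (1035 left).
−365 (one year) → Mar 10, 2344 (670 left).
−366 (one year; includes Feb 29, 2344) → Mar 10, 2343 (304 left).
−10 → Feb 28, 2343 (end of Feb, 28 days; 294 left).
−28 → Jan 31, 2343 (end of Jan, 31 days; 266 left).
−31 → Dec 31, 2342 (end of Dec, 31 days; 235 left).
−31 → Nov 30, 2342 (end of Nov, 30 days; 204 left).
−30 → Oct 31, 2342 (end of Oct, 31 days; 174 left).
−31 → Sep 30, 2342 (end of Sep, 30 days; 143 left).
−30 → Aug 31, 2342 (end of Aug, 31 days; 113 left).
−31 → Jul 31, 2342 (end of Jul, 31 days; 82 left).
−31 → Jun 30, 2342 (end of Jun, 30 days; 51 left).
−30 → May 31, 2342 (end of May, 31 days; 21 left).
−21 → May 10, 2342.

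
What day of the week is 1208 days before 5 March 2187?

Mar 5, 2187 is a Monday.
1208 mod 7 = 4, so 1208 days before a Monday is Monday − 4 = Thursday.

Thursday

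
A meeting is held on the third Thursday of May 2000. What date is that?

May 18, 2000

May 1, 2000 is a Monday.
The first Thursday is therefore May 4 (3 days later).
The third Thursday is 4 + 2×7 = May 18.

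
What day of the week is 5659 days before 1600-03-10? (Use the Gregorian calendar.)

Tuesday

Mar 10, 1600 is a Friday.
5659 mod 7 = 3, so 5659 days before a Friday is Friday − 3 = Tuesday.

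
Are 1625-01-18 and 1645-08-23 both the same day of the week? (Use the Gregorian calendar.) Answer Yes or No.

From Jan 18, 1625 to Aug 23, 1645 is 7522 days.
7522 mod 7 = 4, so they are different weekdays.
(Jan 18, 1625 is a Saturday; Aug 23, 1645 is a Wednesday.)

No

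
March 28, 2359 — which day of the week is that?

Saturday

Doomsday rule: the anchor day for the 2300s is Wednesday. For year 59: 59÷12 = 4 r 11, and 11÷4 = 2, so 4+11+2 = 17.
Wednesday + 17 ≡ Saturday — that's 2359's doomsday.
In March the doomsday date is Mar 14.
Mar 28 is 14 days after Mar 14; 14 mod 7 = 0, so Saturday + 0 = Saturday.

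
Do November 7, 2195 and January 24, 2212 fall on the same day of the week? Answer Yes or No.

No

From Nov 7, 2195 to Jan 24, 2212 is 5921 days.
5921 mod 7 = 6, so they are different weekdays.
(Nov 7, 2195 is a Saturday; Jan 24, 2212 is a Friday.)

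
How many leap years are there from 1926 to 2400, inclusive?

Multiples of 4 in [1926,2400]: 119.
Of those, multiples of 100: 5 (not leap unless ÷400).
Multiples of 400: 2.
Leap years = 119 − 5 + 2 = 116.

116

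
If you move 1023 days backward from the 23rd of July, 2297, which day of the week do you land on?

First find the weekday of Jul 23, 2297. Doomsday rule: the anchor day for the 2200s is Friday. For year 97: 97÷12 = 8 r 1, and 1÷4 = 0, so 8+1+0 = 9.
Friday + 9 ≡ Sunday — that's 2297's doomsday.
In July the doomsday date is Jul 11.
Jul 23 is 12 days after Jul 11; 12 mod 7 = 5, so Sunday + 5 = Friday.
1023 mod 7 = 1, so 1023 days before a Friday is Friday − 1 = Thursday.

Thursday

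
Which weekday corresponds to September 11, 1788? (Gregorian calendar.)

Doomsday rule: the anchor day for the 1700s is Sunday. For year 88: 88÷12 = 7 r 4, and 4÷4 = 1, so 7+4+1 = 12.
Sunday + 12 ≡ Friday — that's 1788's doomsday.
In September the doomsday date is Sep 5.
Sep 11 is 6 days after Sep 5; 6 mod 7 = 6, so Friday + 6 = Thursday.

Thursday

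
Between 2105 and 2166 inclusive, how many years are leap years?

Multiples of 4 in [2105,2166]: 15.
Of those, multiples of 100: 0 (not leap unless ÷400).
Multiples of 400: 0.
Leap years = 15 − 0 + 0 = 15.

15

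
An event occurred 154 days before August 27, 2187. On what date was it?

March 26, 2187

−27 → Jul 31, 2187 (end of Jul, 31 days; 127 left).
−31 → Jun 30, 2187 (end of Jun, 30 days; 96 left).
−30 → May 31, 2187 (end of May, 31 days; 66 left).
−31 → Apr 30, 2187 (end of Apr, 30 days; 35 left).
−30 → Mar 31, 2187 (end of Mar, 31 days; 5 left).
−5 → Mar 26, 2187.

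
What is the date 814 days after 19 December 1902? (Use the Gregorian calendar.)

March 12, 1905

+365 (one year) → Dec 19, 1903 (449 left).
+366 (one year; includes Feb 29, 1904) → Dec 19, 1904 (83 left).
Dec has 31 days: +13 → Jan 1, 1905 (70 left).
Jan has 31 days: +31 → Feb 1, 1905 (39 left).
Feb has 28 days: +28 → Mar 1, 1905 (11 left).
+11 → Mar 12, 1905.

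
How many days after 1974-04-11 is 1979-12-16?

Apr 11, 1974 → Apr 11, 1975: 365 days.
Apr 11, 1975 → Apr 11, 1976: 366 days (Feb 29, 1976 is in that span).
Apr 11, 1976 → Apr 11, 1977: 365 days.
Apr 11, 1977 → Apr 11, 1978: 365 days.
Apr 11, 1978 → Apr 11, 1979: 365 days.
Apr 11, 1979 → May 11, 1979: 30 days (April has 30).
May 11, 1979 → Jun 11, 1979: 31 days (May has 31).
Jun 11, 1979 → Jul 11, 1979: 30 days (June has 30).
Jul 11, 1979 → Aug 11, 1979: 31 days (July has 31).
Aug 11, 1979 → Sep 11, 1979: 31 days (August has 31).
Sep 11, 1979 → Oct 11, 1979: 30 days (September has 30).
Oct 11, 1979 → Nov 11, 1979: 31 days (October has 31).
Nov 11, 1979 → Dec 11, 1979: 30 days (November has 30).
Dec 11, 1979 → Dec 16, 1979: 5 days.
Total: 2075 days.

2075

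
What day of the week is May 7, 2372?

Sunday

Doomsday rule: the anchor day for the 2300s is Wednesday. For year 72: 72÷12 = 6 r 0, and 0÷4 = 0, so 6+0+0 = 6.
Wednesday + 6 ≡ Tuesday — that's 2372's doomsday.
In May the doomsday date is May 9.
May 7 is 2 days before May 9; 2 mod 7 = 2, so Tuesday − 2 = Sunday.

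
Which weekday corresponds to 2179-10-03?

Sunday

Doomsday rule: the anchor day for the 2100s is Sunday. For year 79: 79÷12 = 6 r 7, and 7÷4 = 1, so 6+7+1 = 14.
Sunday + 14 ≡ Sunday — that's 2179's doomsday.
In October the doomsday date is Oct 10.
Oct 3 is 7 days before Oct 10; 7 mod 7 = 0, so Sunday − 0 = Sunday.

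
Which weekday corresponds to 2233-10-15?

Doomsday rule: the anchor day for the 2200s is Friday. For year 33: 33÷12 = 2 r 9, and 9÷4 = 2, so 2+9+2 = 13.
Friday + 13 ≡ Thursday — that's 2233's doomsday.
In October the doomsday date is Oct 10.
Oct 15 is 5 days after Oct 10; 5 mod 7 = 5, so Thursday + 5 = Tuesday.

Tuesday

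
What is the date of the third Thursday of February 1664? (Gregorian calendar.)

February 21, 1664

February 1, 1664 is a Friday.
The first Thursday is therefore February 7 (6 days later).
The third Thursday is 7 + 2×7 = February 21.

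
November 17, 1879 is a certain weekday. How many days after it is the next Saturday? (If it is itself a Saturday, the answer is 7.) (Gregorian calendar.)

Nov 17, 1879 is a Monday.
From Monday to the next Saturday is 5 days.

5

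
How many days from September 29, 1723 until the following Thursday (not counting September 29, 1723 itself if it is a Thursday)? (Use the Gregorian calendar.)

Sep 29, 1723 is a Wednesday.
From Wednesday to the next Thursday is 1 day.

1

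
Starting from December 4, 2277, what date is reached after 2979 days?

January 30, 2286

+365 (one year) → Dec 4, 2278 (2614 left).
+365 (one year) → Dec 4, 2279 (2249 left).
+366 (one year; includes Feb 29, 2280) → Dec 4, 2280 (1883 left).
+365 (one year) → Dec 4, 2281 (1518 left).
+365 (one year) → Dec 4, 2282 (1153 left).
+365 (one year) → Dec 4, 2283 (788 left).
+366 (one year; includes Feb 29, 2284) → Dec 4, 2284 (422 left).
+365 (one year) → Dec 4, 2285 (57 left).
Dec has 31 days: +28 → Jan 1, 2286 (29 left).
+29 → Jan 30, 2286.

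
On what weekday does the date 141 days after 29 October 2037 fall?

First find the weekday of Oct 29, 2037. Doomsday rule: the anchor day for the 2000s is Tuesday. For year 37: 37÷12 = 3 r 1, and 1÷4 = 0, so 3+1+0 = 4.
Tuesday + 4 ≡ Saturday — that's 2037's doomsday.
In October the doomsday date is Oct 10.
Oct 29 is 19 days after Oct 10; 19 mod 7 = 5, so Saturday + 5 = Thursday.
141 mod 7 = 1, so 141 days after a Thursday is Thursday + 1 = Friday.

Friday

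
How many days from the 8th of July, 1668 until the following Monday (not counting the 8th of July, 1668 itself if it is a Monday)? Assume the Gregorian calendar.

1

Jul 8, 1668 is a Sunday.
From Sunday to the next Monday is 1 day.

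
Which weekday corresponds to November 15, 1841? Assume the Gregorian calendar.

Doomsday rule: the anchor day for the 1800s is Friday. For year 41: 41÷12 = 3 r 5, and 5÷4 = 1, so 3+5+1 = 9.
Friday + 9 ≡ Sunday — that's 1841's doomsday.
In November the doomsday date is Nov 7.
Nov 15 is 8 days after Nov 7; 8 mod 7 = 1, so Sunday + 1 = Monday.

Monday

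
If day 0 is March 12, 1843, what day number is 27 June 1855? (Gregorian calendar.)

Mar 12, 1843 → Mar 12, 1844: 366 days (Feb 29, 1844 is in that span).
Mar 12, 1844 → Mar 12, 1845: 365 days.
Mar 12, 1845 → Mar 12, 1846: 365 days.
Mar 12, 1846 → Mar 12, 1847: 365 days.
Mar 12, 1847 → Mar 12, 1848: 366 days (Feb 29, 1848 is in that span).
Mar 12, 1848 → Mar 12, 1849: 365 days.
Mar 12, 1849 → Mar 12, 1850: 365 days.
Mar 12, 1850 → Mar 12, 1851: 365 days.
Mar 12, 1851 → Mar 12, 1852: 366 days (Feb 29, 1852 is in that span).
Mar 12, 1852 → Mar 12, 1853: 365 days.
Mar 12, 1853 → Mar 12, 1854: 365 days.
Mar 12, 1854 → Mar 12, 1855: 365 days.
Mar 12, 1855 → Apr 12, 1855: 31 days (March has 31).
Apr 12, 1855 → May 12, 1855: 30 days (April has 30).
May 12, 1855 → Jun 12, 1855: 31 days (May has 31).
Jun 12, 1855 → Jun 27, 1855: 15 days.
Total: 4490 days.

4490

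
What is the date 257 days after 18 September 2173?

June 2, 2174

Sep has 30 days: +13 → Oct 1, 2173 (244 left).
Oct has 31 days: +31 → Nov 1, 2173 (213 left).
Nov has 30 days: +30 → Dec 1, 2173 (183 left).
Dec has 31 days: +31 → Jan 1, 2174 (152 left).
Jan has 31 days: +31 → Feb 1, 2174 (121 left).
Feb has 28 days: +28 → Mar 1, 2174 (93 left).
Mar has 31 days: +31 → Apr 1, 2174 (62 left).
Apr has 30 days: +30 → May 1, 2174 (32 left).
May has 31 days: +31 → Jun 1, 2174 (1 left).
+1 → Jun 2, 2174.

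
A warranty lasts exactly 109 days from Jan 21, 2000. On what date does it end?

Jan has 31 days: +11 → Feb 1, 2000 (98 left).
Feb has 29 days: +29 → Mar 1, 2000 (69 left).
Mar has 31 days: +31 → Apr 1, 2000 (38 left).
Apr has 30 days: +30 → May 1, 2000 (8 left).
+8 → May 9, 2000.

May 9, 2000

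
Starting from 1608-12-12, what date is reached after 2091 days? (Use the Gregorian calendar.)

+365 (one year) → Dec 12, 1609 (1726 left).
+365 (one year) → Dec 12, 1610 (1361 left).
+365 (one year) → Dec 12, 1611 (996 left).
+366 (one year; includes Feb 29, 1612) → Dec 12, 1612 (630 left).
+365 (one year) → Dec 12, 1613 (265 left).
Dec has 31 days: +20 → Jan 1, 1614 (245 left).
Jan has 31 days: +31 → Feb 1, 1614 (214 left).
Feb has 28 days: +28 → Mar 1, 1614 (186 left).
Mar has 31 days: +31 → Apr 1, 1614 (155 left).
Apr has 30 days: +30 → May 1, 1614 (125 left).
May has 31 days: +31 → Jun 1, 1614 (94 left).
Jun has 30 days: +30 → Jul 1, 1614 (64 left).
Jul has 31 days: +31 → Aug 1, 1614 (33 left).
Aug has 31 days: +31 → Sep 1, 1614 (2 left).
+2 → Sep 3, 1614.

September 3, 1614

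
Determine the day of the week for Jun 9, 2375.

Monday

Doomsday rule: the anchor day for the 2300s is Wednesday. For year 75: 75÷12 = 6 r 3, and 3÷4 = 0, so 6+3+0 = 9.
Wednesday + 9 ≡ Friday — that's 2375's doomsday.
In June the doomsday date is Jun 6.
Jun 9 is 3 days after Jun 6; 3 mod 7 = 3, so Friday + 3 = Monday.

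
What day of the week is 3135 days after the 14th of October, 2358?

Oct 14, 2358 is a Tuesday.
3135 mod 7 = 6, so 3135 days after a Tuesday is Tuesday + 6 = Monday.

Monday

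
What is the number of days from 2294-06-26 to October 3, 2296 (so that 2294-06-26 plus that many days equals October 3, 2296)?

830

Jun 26, 2294 → Jun 26, 2295: 365 days.
Jun 26, 2295 → Jun 26, 2296: 366 days (Feb 29, 2296 is in that span).
Jun 26, 2296 → Jul 26, 2296: 30 days (June has 30).
Jul 26, 2296 → Aug 26, 2296: 31 days (July has 31).
Aug 26, 2296 → Sep 26, 2296: 31 days (August has 31).
Sep 26, 2296 → Oct 3, 2296: 7 days.
Total: 830 days.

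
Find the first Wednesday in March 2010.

March 1, 2010 is a Monday.
The first Wednesday is therefore March 3 (2 days later).

March 3, 2010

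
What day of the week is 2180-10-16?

Doomsday rule: the anchor day for the 2100s is Sunday. For year 80: 80÷12 = 6 r 8, and 8÷4 = 2, so 6+8+2 = 16.
Sunday + 16 ≡ Tuesday — that's 2180's doomsday.
In October the doomsday date is Oct 10.
Oct 16 is 6 days after Oct 10; 6 mod 7 = 6, so Tuesday + 6 = Monday.

Monday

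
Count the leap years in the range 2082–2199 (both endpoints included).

28

Multiples of 4 in [2082,2199]: 29.
Of those, multiples of 100: 1 (not leap unless ÷400).
Multiples of 400: 0.
Leap years = 29 − 1 + 0 = 28.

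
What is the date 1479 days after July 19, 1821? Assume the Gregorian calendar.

August 6, 1825

+365 (one year) → Jul 19, 1822 (1114 left).
+365 (one year) → Jul 19, 1823 (749 left).
+366 (one year; includes Feb 29, 1824) → Jul 19, 1824 (383 left).
Jul has 31 days: +13 → Aug 1, 1824 (370 left).
Aug has 31 days: +31 → Sep 1, 1824 (339 left).
Sep has 30 days: +30 → Oct 1, 1824 (309 left).
Oct has 31 days: +31 → Nov 1, 1824 (278 left).
Nov has 30 days: +30 → Dec 1, 1824 (248 left).
Dec has 31 days: +31 → Jan 1, 1825 (217 left).
Jan has 31 days: +31 → Feb 1, 1825 (186 left).
Feb has 28 days: +28 → Mar 1, 1825 (158 left).
Mar has 31 days: +31 → Apr 1, 1825 (127 left).
Apr has 30 days: +30 → May 1, 1825 (97 left).
May has 31 days: +31 → Jun 1, 1825 (66 left).
Jun has 30 days: +30 → Jul 1, 1825 (36 left).
Jul has 31 days: +31 → Aug 1, 1825 (5 left).
+5 → Aug 6, 1825.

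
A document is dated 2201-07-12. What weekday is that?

Sunday

Doomsday rule: the anchor day for the 2200s is Friday. For year 01: 1÷12 = 0 r 1, and 1÷4 = 0, so 0+1+0 = 1.
Friday + 1 ≡ Saturday — that's 2201's doomsday.
In July the doomsday date is Jul 11.
Jul 12 is 1 day after Jul 11; 1 mod 7 = 1, so Saturday + 1 = Sunday.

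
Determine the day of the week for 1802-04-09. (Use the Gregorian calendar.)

Friday

Doomsday rule: the anchor day for the 1800s is Friday. For year 02: 2÷12 = 0 r 2, and 2÷4 = 0, so 0+2+0 = 2.
Friday + 2 ≡ Sunday — that's 1802's doomsday.
In April the doomsday date is Apr 4.
Apr 9 is 5 days after Apr 4; 5 mod 7 = 5, so Sunday + 5 = Friday.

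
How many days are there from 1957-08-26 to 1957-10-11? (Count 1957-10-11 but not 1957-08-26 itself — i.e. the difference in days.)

46

Aug 26, 1957 → Sep 26, 1957: 31 days (August has 31).
Sep 26, 1957 → Oct 11, 1957: 15 days.
Total: 46 days.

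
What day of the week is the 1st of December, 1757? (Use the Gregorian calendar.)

Thursday

Doomsday rule: the anchor day for the 1700s is Sunday. For year 57: 57÷12 = 4 r 9, and 9÷4 = 2, so 4+9+2 = 15.
Sunday + 15 ≡ Monday — that's 1757's doomsday.
In December the doomsday date is Dec 12.
Dec 1 is 11 days before Dec 12; 11 mod 7 = 4, so Monday − 4 = Thursday.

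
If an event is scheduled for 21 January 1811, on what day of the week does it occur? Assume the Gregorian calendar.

January 1, 1811 is a Tuesday.
Jan 1, 1811 → Jan 21, 1811: 20 days.
Total: 20 days.
20 mod 7 = 6, so Tuesday + 6 = Monday.

Monday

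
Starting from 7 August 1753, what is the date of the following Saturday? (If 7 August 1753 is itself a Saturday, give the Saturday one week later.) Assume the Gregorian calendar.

Aug 7, 1753 is a Tuesday.
From Tuesday to the next Saturday is 4 days.
Aug 7, 1753 + 4 = Aug 11, 1753.

August 11, 1753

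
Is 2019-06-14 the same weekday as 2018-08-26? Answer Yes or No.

From Aug 26, 2018 to Jun 14, 2019 is 292 days.
292 mod 7 = 5, so they are different weekdays.
(Aug 26, 2018 is a Sunday; Jun 14, 2019 is a Friday.)

No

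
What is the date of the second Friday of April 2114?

April 1, 2114 is a Sunday.
The first Friday is therefore April 6 (5 days later).
The second Friday is 6 + 1×7 = April 13.

April 13, 2114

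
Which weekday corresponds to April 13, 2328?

Friday

Doomsday rule: the anchor day for the 2300s is Wednesday. For year 28: 28÷12 = 2 r 4, and 4÷4 = 1, so 2+4+1 = 7.
Wednesday + 7 ≡ Wednesday — that's 2328's doomsday.
In April the doomsday date is Apr 4.
Apr 13 is 9 days after Apr 4; 9 mod 7 = 2, so Wednesday + 2 = Friday.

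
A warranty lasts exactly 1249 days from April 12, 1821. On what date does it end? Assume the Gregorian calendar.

+365 (one year) → Apr 12, 1822 (884 left).
+365 (one year) → Apr 12, 1823 (519 left).
+366 (one year; includes Feb 29, 1824) → Apr 12, 1824 (153 left).
Apr has 30 days: +19 → May 1, 1824 (134 left).
May has 31 days: +31 → Jun 1, 1824 (103 left).
Jun has 30 days: +30 → Jul 1, 1824 (73 left).
Jul has 31 days: +31 → Aug 1, 1824 (42 left).
Aug has 31 days: +31 → Sep 1, 1824 (11 left).
+11 → Sep 12, 1824.

September 12, 1824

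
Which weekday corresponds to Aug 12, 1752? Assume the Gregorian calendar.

Doomsday rule: the anchor day for the 1700s is Sunday. For year 52: 52÷12 = 4 r 4, and 4÷4 = 1, so 4+4+1 = 9.
Sunday + 9 ≡ Tuesday — that's 1752's doomsday.
In August the doomsday date is Aug 8.
Aug 12 is 4 days after Aug 8; 4 mod 7 = 4, so Tuesday + 4 = Saturday.

Saturday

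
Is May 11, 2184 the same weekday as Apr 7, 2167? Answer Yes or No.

From Apr 7, 2167 to May 11, 2184 is 6244 days.
6244 mod 7 = 0, so they are the same weekday.
(Apr 7, 2167 is a Tuesday; May 11, 2184 is a Tuesday.)

Yes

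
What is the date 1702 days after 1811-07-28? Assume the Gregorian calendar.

March 25, 1816

+366 (one year; includes Feb 29, 1812) → Jul 28, 1812 (1336 left).
+365 (one year) → Jul 28, 1813 (971 left).
+365 (one year) → Jul 28, 1814 (606 left).
+365 (one year) → Jul 28, 1815 (241 left).
Jul has 31 days: +4 → Aug 1, 1815 (237 left).
Aug has 31 days: +31 → Sep 1, 1815 (206 left).
Sep has 30 days: +30 → Oct 1, 1815 (176 left).
Oct has 31 days: +31 → Nov 1, 1815 (145 left).
Nov has 30 days: +30 → Dec 1, 1815 (115 left).
Dec has 31 days: +31 → Jan 1, 1816 (84 left).
Jan has 31 days: +31 → Feb 1, 1816 (53 left).
Feb has 29 days: +29 → Mar 1, 1816 (24 left).
+24 → Mar 25, 1816.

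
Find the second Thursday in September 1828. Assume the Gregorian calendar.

September 11, 1828

September 1, 1828 is a Monday.
The first Thursday is therefore September 4 (3 days later).
The second Thursday is 4 + 1×7 = September 11.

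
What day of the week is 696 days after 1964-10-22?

Oct 22, 1964 is a Thursday.
696 mod 7 = 3, so 696 days after a Thursday is Thursday + 3 = Sunday.

Sunday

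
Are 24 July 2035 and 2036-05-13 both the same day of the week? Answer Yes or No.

Yes

From Jul 24, 2035 to May 13, 2036 is 294 days.
294 mod 7 = 0, so they are the same weekday.
(Jul 24, 2035 is a Tuesday; May 13, 2036 is a Tuesday.)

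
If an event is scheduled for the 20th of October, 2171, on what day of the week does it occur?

Sunday

Doomsday rule: the anchor day for the 2100s is Sunday. For year 71: 71÷12 = 5 r 11, and 11÷4 = 2, so 5+11+2 = 18.
Sunday + 18 ≡ Thursday — that's 2171's doomsday.
In October the doomsday date is Oct 10.
Oct 20 is 10 days after Oct 10; 10 mod 7 = 3, so Thursday + 3 = Sunday.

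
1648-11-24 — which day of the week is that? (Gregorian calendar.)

Doomsday rule: the anchor day for the 1600s is Tuesday. For year 48: 48÷12 = 4 r 0, and 0÷4 = 0, so 4+0+0 = 4.
Tuesday + 4 ≡ Saturday — that's 1648's doomsday.
In November the doomsday date is Nov 7.
Nov 24 is 17 days after Nov 7; 17 mod 7 = 3, so Saturday + 3 = Tuesday.

Tuesday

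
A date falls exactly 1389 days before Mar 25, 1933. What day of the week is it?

Wednesday

Mar 25, 1933 is a Saturday.
1389 mod 7 = 3, so 1389 days before a Saturday is Saturday − 3 = Wednesday.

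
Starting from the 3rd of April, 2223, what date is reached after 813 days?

June 24, 2225

+366 (one year; includes Feb 29, 2224) → Apr 3, 2224 (447 left).
+365 (one year) → Apr 3, 2225 (82 left).
Apr has 30 days: +28 → May 1, 2225 (54 left).
May has 31 days: +31 → Jun 1, 2225 (23 left).
+23 → Jun 24, 2225.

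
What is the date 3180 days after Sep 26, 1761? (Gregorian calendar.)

+365 (one year) → Sep 26, 1762 (2815 left).
+365 (one year) → Sep 26, 1763 (2450 left).
+366 (one year; includes Feb 29, 1764) → Sep 26, 1764 (2084 left).
+365 (one year) → Sep 26, 1765 (1719 left).
+365 (one year) → Sep 26, 1766 (1354 left).
+365 (one year) → Sep 26, 1767 (989 left).
+366 (one year; includes Feb 29, 1768) → Sep 26, 1768 (623 left).
+365 (one year) → Sep 26, 1769 (258 left).
Sep has 30 days: +5 → Oct 1, 1769 (253 left).
Oct has 31 days: +31 → Nov 1, 1769 (222 left).
Nov has 30 days: +30 → Dec 1, 1769 (192 left).
Dec has 31 days: +31 → Jan 1, 1770 (161 left).
Jan has 31 days: +31 → Feb 1, 1770 (130 left).
Feb has 28 days: +28 → Mar 1, 1770 (102 left).
Mar has 31 days: +31 → Apr 1, 1770 (71 left).
Apr has 30 days: +30 → May 1, 1770 (41 left).
May has 31 days: +31 → Jun 1, 1770 (10 left).
+10 → Jun 11, 1770.

June 11, 1770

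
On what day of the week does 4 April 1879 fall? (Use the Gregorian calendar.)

Friday

Doomsday rule: the anchor day for the 1800s is Friday. For year 79: 79÷12 = 6 r 7, and 7÷4 = 1, so 6+7+1 = 14.
Friday + 14 ≡ Friday — that's 1879's doomsday.
In April the doomsday date is Apr 4.
Apr 4 is the doomsday itself: Friday.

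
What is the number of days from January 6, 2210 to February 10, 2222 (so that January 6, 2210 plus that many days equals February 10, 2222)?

Jan 6, 2210 → Jan 6, 2211: 365 days.
Jan 6, 2211 → Jan 6, 2212: 365 days.
Jan 6, 2212 → Jan 6, 2213: 366 days (Feb 29, 2212 is in that span).
Jan 6, 2213 → Jan 6, 2214: 365 days.
Jan 6, 2214 → Jan 6, 2215: 365 days.
Jan 6, 2215 → Jan 6, 2216: 365 days.
Jan 6, 2216 → Jan 6, 2217: 366 days (Feb 29, 2216 is in that span).
Jan 6, 2217 → Jan 6, 2218: 365 days.
Jan 6, 2218 → Jan 6, 2219: 365 days.
Jan 6, 2219 → Jan 6, 2220: 365 days.
Jan 6, 2220 → Jan 6, 2221: 366 days (Feb 29, 2220 is in that span).
Jan 6, 2221 → Feb 6, 2221: 31 days (January has 31).
Feb 6, 2221 → Mar 6, 2221: 28 days (February has 28).
Mar 6, 2221 → Apr 6, 2221: 31 days (March has 31).
Apr 6, 2221 → May 6, 2221: 30 days (April has 30).
May 6, 2221 → Jun 6, 2221: 31 days (May has 31).
Jun 6, 2221 → Jul 6, 2221: 30 days (June has 30).
Jul 6, 2221 → Aug 6, 2221: 31 days (July has 31).
Aug 6, 2221 → Sep 6, 2221: 31 days (August has 31).
Sep 6, 2221 → Oct 6, 2221: 30 days (September has 30).
Oct 6, 2221 → Nov 6, 2221: 31 days (October has 31).
Nov 6, 2221 → Dec 6, 2221: 30 days (November has 30).
Dec 6, 2221 → Jan 6, 2222: 31 days (December has 31).
Jan 6, 2222 → Feb 6, 2222: 31 days (January has 31).
Feb 6, 2222 → Feb 10, 2222: 4 days.
Total: 4418 days.

4418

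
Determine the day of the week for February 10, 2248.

Doomsday rule: the anchor day for the 2200s is Friday. For year 48: 48÷12 = 4 r 0, and 0÷4 = 0, so 4+0+0 = 4.
Friday + 4 ≡ Tuesday — that's 2248's doomsday.
In February the doomsday date is Feb 29 (2248 is a leap year (divisible by 4)).
Feb 10 is 19 days before Feb 29; 19 mod 7 = 5, so Tuesday − 5 = Thursday.

Thursday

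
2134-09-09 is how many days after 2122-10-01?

Oct 1, 2122 → Oct 1, 2123: 365 days.
Oct 1, 2123 → Oct 1, 2124: 366 days (Feb 29, 2124 is in that span).
Oct 1, 2124 → Oct 1, 2125: 365 days.
Oct 1, 2125 → Oct 1, 2126: 365 days.
Oct 1, 2126 → Oct 1, 2127: 365 days.
Oct 1, 2127 → Oct 1, 2128: 366 days (Feb 29, 2128 is in that span).
Oct 1, 2128 → Oct 1, 2129: 365 days.
Oct 1, 2129 → Oct 1, 2130: 365 days.
Oct 1, 2130 → Oct 1, 2131: 365 days.
Oct 1, 2131 → Oct 1, 2132: 366 days (Feb 29, 2132 is in that span).
Oct 1, 2132 → Oct 1, 2133: 365 days.
Oct 1, 2133 → Nov 1, 2133: 31 days (October has 31).
Nov 1, 2133 → Dec 1, 2133: 30 days (November has 30).
Dec 1, 2133 → Jan 1, 2134: 31 days (December has 31).
Jan 1, 2134 → Feb 1, 2134: 31 days (January has 31).
Feb 1, 2134 → Mar 1, 2134: 28 days (February has 28).
Mar 1, 2134 → Apr 1, 2134: 31 days (March has 31).
Apr 1, 2134 → May 1, 2134: 30 days (April has 30).
May 1, 2134 → Jun 1, 2134: 31 days (May has 31).
Jun 1, 2134 → Jul 1, 2134: 30 days (June has 30).
Jul 1, 2134 → Aug 1, 2134: 31 days (July has 31).
Aug 1, 2134 → Sep 1, 2134: 31 days (August has 31).
Sep 1, 2134 → Sep 9, 2134: 8 days.
Total: 4361 days.

4361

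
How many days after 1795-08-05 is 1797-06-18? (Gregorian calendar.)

683

Aug 5, 1795 → Aug 5, 1796: 366 days (Feb 29, 1796 is in that span).
Aug 5, 1796 → Sep 5, 1796: 31 days (August has 31).
Sep 5, 1796 → Oct 5, 1796: 30 days (September has 30).
Oct 5, 1796 → Nov 5, 1796: 31 days (October has 31).
Nov 5, 1796 → Dec 5, 1796: 30 days (November has 30).
Dec 5, 1796 → Jan 5, 1797: 31 days (December has 31).
Jan 5, 1797 → Feb 5, 1797: 31 days (January has 31).
Feb 5, 1797 → Mar 5, 1797: 28 days (February has 28).
Mar 5, 1797 → Apr 5, 1797: 31 days (March has 31).
Apr 5, 1797 → May 5, 1797: 30 days (April has 30).
May 5, 1797 → Jun 5, 1797: 31 days (May has 31).
Jun 5, 1797 → Jun 18, 1797: 13 days.
Total: 683 days.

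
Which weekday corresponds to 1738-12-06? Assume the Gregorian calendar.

Doomsday rule: the anchor day for the 1700s is Sunday. For year 38: 38÷12 = 3 r 2, and 2÷4 = 0, so 3+2+0 = 5.
Sunday + 5 ≡ Friday — that's 1738's doomsday.
In December the doomsday date is Dec 12.
Dec 6 is 6 days before Dec 12; 6 mod 7 = 6, so Friday − 6 = Saturday.

Saturday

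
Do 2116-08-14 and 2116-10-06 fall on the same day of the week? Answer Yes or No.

From Aug 14, 2116 to Oct 6, 2116 is 53 days.
53 mod 7 = 4, so they are different weekdays.
(Aug 14, 2116 is a Friday; Oct 6, 2116 is a Tuesday.)

No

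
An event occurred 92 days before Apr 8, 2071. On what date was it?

−8 → Mar 31, 2071 (end of Mar, 31 days; 84 left).
−31 → Feb 28, 2071 (end of Feb, 28 days; 53 left).
−28 → Jan 31, 2071 (end of Jan, 31 days; 25 left).
−25 → Jan 6, 2071.

January 6, 2071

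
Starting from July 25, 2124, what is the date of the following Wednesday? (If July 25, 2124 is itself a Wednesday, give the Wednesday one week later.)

Jul 25, 2124 is a Tuesday.
From Tuesday to the next Wednesday is 1 day.
Jul 25, 2124 + 1 = Jul 26, 2124.

July 26, 2124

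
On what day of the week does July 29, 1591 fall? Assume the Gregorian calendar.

Monday

Doomsday rule: the anchor day for the 1500s is Wednesday. For year 91: 91÷12 = 7 r 7, and 7÷4 = 1, so 7+7+1 = 15.
Wednesday + 15 ≡ Thursday — that's 1591's doomsday.
In July the doomsday date is Jul 11.
Jul 29 is 18 days after Jul 11; 18 mod 7 = 4, so Thursday + 4 = Monday.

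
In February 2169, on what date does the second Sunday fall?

February 12, 2169

February 1, 2169 is a Wednesday.
The first Sunday is therefore February 5 (4 days later).
The second Sunday is 5 + 1×7 = February 12.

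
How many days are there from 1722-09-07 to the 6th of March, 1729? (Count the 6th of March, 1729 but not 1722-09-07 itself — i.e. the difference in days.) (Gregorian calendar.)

Sep 7, 1722 → Sep 7, 1723: 365 days.
Sep 7, 1723 → Sep 7, 1724: 366 days (Feb 29, 1724 is in that span).
Sep 7, 1724 → Sep 7, 1725: 365 days.
Sep 7, 1725 → Sep 7, 1726: 365 days.
Sep 7, 1726 → Sep 7, 1727: 365 days.
Sep 7, 1727 → Sep 7, 1728: 366 days (Feb 29, 1728 is in that span).
Sep 7, 1728 → Oct 7, 1728: 30 days (September has 30).
Oct 7, 1728 → Nov 7, 1728: 31 days (October has 31).
Nov 7, 1728 → Dec 7, 1728: 30 days (November has 30).
Dec 7, 1728 → Jan 7, 1729: 31 days (December has 31).
Jan 7, 1729 → Feb 7, 1729: 31 days (January has 31).
Feb 7, 1729 → Mar 6, 1729: 27 days.
Total: 2372 days.

2372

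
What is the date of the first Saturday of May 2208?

May 7, 2208

May 1, 2208 is a Sunday.
The first Saturday is therefore May 7 (6 days later).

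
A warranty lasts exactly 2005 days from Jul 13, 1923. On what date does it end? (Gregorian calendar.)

+366 (one year; includes Feb 29, 1924) → Jul 13, 1924 (1639 left).
+365 (one year) → Jul 13, 1925 (1274 left).
+365 (one year) → Jul 13, 1926 (909 left).
+365 (one year) → Jul 13, 1927 (544 left).
+366 (one year; includes Feb 29, 1928) → Jul 13, 1928 (178 left).
Jul has 31 days: +19 → Aug 1, 1928 (159 left).
Aug has 31 days: +31 → Sep 1, 1928 (128 left).
Sep has 30 days: +30 → Oct 1, 1928 (98 left).
Oct has 31 days: +31 → Nov 1, 1928 (67 left).
Nov has 30 days: +30 → Dec 1, 1928 (37 left).
Dec has 31 days: +31 → Jan 1, 1929 (6 left).
+6 → Jan 7, 1929.

January 7, 1929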